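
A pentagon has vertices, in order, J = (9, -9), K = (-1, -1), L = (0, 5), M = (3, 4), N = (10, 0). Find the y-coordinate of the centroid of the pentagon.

Apply the shoelace (surveyor's) formula. First the cross-terms c_i = x_i·y_{i+1} − x_{i+1}·y_i:
  -18, -5, -15, -40, -90  ⇒  2A = -168, A = -84.
Then Σ (y_i + y_{i+1})·c_i = 675, so ȳ = 675 / (6·(-84)) = -75/56.

-75/56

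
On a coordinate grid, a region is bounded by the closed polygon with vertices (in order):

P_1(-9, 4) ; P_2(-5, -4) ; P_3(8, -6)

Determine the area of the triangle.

Σ = (56) + (62) + (-22) = 96
Area = |Σ|/2 = 48.

48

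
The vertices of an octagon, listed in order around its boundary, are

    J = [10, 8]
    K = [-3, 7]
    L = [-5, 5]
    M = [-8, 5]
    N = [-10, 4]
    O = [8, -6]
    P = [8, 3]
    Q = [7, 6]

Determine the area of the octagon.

135

Cross-terms: 94, 20, 15, 18, 28, 72, 27, -4  ⇒  Σ = 270
Area = |Σ|/2 = 135.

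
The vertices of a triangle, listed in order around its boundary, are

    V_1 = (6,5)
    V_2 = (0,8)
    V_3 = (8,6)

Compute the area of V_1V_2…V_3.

6

V_1→V_2: (6)(8) − (0)(5) = 48
V_2→V_3: (0)(6) − (8)(8) = -64
V_3→V_1: (8)(5) − (6)(6) = 4
Σ = -12
Area = |Σ|/2 = 6.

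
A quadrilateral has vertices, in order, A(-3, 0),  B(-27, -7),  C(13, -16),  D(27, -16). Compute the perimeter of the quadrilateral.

114

|AB| = √((-24)² + (-7)²) = √625 = 25
|BC| = √((40)² + (-9)²) = √1681 = 41
|CD| = √((14)² + (0)²) = √196 = 14
|DA| = √((-30)² + (16)²) = √1156 = 34
Perimeter = 25 + 41 + 14 + 34 = 114.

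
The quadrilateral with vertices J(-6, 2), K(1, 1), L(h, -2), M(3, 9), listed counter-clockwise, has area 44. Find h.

4

Write out the shoelace sum; only the two edges meeting at L involve h:
2·Area = [(1·(-2) − h·1) + (h·9 − 3·(-2))] + 52
       = 8·h + 56 = 88
⇒ h = 4.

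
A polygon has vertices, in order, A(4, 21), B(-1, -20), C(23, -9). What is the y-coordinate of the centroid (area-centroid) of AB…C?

Apply the surveyor's formula. First the cross-terms c_i = x_i·y_{i+1} − x_{i+1}·y_i:
  -59, 469, 519  ⇒  2A = 929, A = 464.5.
Then Σ (y_i + y_{i+1})·c_i = -7432, so ȳ = -7432 / (6·464.5) = -8/3.

-8/3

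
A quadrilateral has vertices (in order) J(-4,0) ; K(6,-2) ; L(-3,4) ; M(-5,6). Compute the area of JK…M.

26

Apply the surveyor's formula: 2A = Σ (x_i·y_{i+1} − x_{i+1}·y_i), indices taken mod 4.
J→K: (-4)(-2) − (6)(0) = 8
K→L: (6)(4) − (-3)(-2) = 18
L→M: (-3)(6) − (-5)(4) = 2
M→J: (-5)(0) − (-4)(6) = 24
Σ = 52
Area = |Σ|/2 = 26.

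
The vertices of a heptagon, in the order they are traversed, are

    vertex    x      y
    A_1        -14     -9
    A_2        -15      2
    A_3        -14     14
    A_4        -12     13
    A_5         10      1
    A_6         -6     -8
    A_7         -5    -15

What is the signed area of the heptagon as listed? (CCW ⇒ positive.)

-345

Apply the surveyor's formula: 2A = Σ (x_i·y_{i+1} − x_{i+1}·y_i), indices taken mod 7.
Σ = (-163) + (-182) + (-14) + (-142) + (-74) + (50) + (-165) = -690
Signed area = Σ/2 = -345 (negative ⇒ clockwise traversal).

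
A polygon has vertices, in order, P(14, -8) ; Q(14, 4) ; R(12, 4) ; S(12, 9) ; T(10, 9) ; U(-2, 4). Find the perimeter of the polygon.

|PQ| = √((0)² + (12)²) = √144 = 12
|QR| = √((-2)² + (0)²) = √4 = 2
|RS| = √((0)² + (5)²) = √25 = 5
|ST| = √((-2)² + (0)²) = √4 = 2
|TU| = √((-12)² + (-5)²) = √169 = 13
|UP| = √((16)² + (-12)²) = √400 = 20
Perimeter = 12 + 2 + 5 + 2 + 13 + 20 = 54.

54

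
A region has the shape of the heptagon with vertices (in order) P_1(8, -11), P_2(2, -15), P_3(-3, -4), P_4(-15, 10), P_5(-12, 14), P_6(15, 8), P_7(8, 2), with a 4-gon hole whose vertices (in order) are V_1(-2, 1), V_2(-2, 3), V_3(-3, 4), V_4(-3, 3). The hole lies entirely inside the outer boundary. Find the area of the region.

Outer boundary:
Apply the shoelace formula: 2A = Σ (x_i·y_{i+1} − x_{i+1}·y_i), indices taken mod 7.
Σ = (-98) + (-53) + (-90) + (-90) + (-306) + (-34) + (-104) = -775
Area = |Σ|/2 = 387.5.
Hole:
Apply the shoelace (surveyor's) formula: 2A = Σ (x_i·y_{i+1} − x_{i+1}·y_i), indices taken mod 4.
V_1→V_2: (-2)(3) − (-2)(1) = -4
V_2→V_3: (-2)(4) − (-3)(3) = 1
V_3→V_4: (-3)(3) − (-3)(4) = 3
V_4→V_1: (-3)(1) − (-2)(3) = 3
Σ = 3
Area = |Σ|/2 = 1.5.
Net area = 387.5 − 1.5 = 386.

386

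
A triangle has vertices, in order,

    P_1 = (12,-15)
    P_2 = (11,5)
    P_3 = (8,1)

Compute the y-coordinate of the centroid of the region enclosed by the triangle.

-3

Apply Gauss's area formula. First the cross-terms c_i = x_i·y_{i+1} − x_{i+1}·y_i:
  225, -29, -132  ⇒  2A = 64, A = 32.
Then Σ (y_i + y_{i+1})·c_i = -576, so ȳ = -576 / (6·32) = -3.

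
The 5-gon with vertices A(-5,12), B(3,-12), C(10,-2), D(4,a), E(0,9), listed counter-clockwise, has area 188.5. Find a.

The doubled signed area Σ (x_i y_{i+1} − x_{i+1} y_i) is linear in a.
With a=0 it equals 227; the coefficient of a is 10 (from the two edges through D).
So 10·a + 227 = 2·188.5 = 377 ⇒ a = 15.

15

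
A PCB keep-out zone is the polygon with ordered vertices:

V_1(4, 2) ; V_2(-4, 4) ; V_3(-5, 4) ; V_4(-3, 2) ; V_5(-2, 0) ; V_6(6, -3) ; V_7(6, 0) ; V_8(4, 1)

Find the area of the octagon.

Σ = (24) + (4) + (2) + (4) + (6) + (18) + (6) + (4) = 68
Area = |Σ|/2 = 34.

34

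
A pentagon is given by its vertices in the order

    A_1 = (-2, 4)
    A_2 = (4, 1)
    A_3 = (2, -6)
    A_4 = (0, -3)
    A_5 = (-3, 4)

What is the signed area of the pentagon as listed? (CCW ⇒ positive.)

-31.5

Apply the shoelace (surveyor's) formula: 2A = Σ (x_i·y_{i+1} − x_{i+1}·y_i), indices taken mod 5.
A_1→A_2: (-2)(1) − (4)(4) = -18
A_2→A_3: (4)(-6) − (2)(1) = -26
A_3→A_4: (2)(-3) − (0)(-6) = -6
A_4→A_5: (0)(4) − (-3)(-3) = -9
A_5→A_1: (-3)(4) − (-2)(4) = -4
Σ = -63
Signed area = Σ/2 = -31.5 (negative ⇒ clockwise traversal).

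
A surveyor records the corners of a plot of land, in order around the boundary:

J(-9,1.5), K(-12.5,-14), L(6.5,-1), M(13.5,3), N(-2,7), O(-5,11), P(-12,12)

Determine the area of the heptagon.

278.375

Σ = (144.75) + (103.5) + (33) + (100.5) + (13) + (72) + (90) = 556.75
Area = |Σ|/2 = 278.375.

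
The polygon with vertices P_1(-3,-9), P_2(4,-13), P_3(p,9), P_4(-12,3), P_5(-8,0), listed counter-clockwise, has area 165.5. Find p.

Write out the shoelace sum; only the two edges meeting at P_3 involve p:
2·Area = [(4·9 − p·(-13)) + (p·3 − (-12)·9)] + 171
       = 16·p + 315 = 331
⇒ p = 1.

1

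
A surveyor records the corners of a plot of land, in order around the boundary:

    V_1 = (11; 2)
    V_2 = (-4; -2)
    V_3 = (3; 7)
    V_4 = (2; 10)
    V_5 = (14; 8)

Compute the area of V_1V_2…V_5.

102

Apply Gauss's area formula: 2A = Σ (x_i·y_{i+1} − x_{i+1}·y_i), indices taken mod 5.
V_1→V_2: (11)(-2) − (-4)(2) = -14
V_2→V_3: (-4)(7) − (3)(-2) = -22
V_3→V_4: (3)(10) − (2)(7) = 16
V_4→V_5: (2)(8) − (14)(10) = -124
V_5→V_1: (14)(2) − (11)(8) = -60
Σ = -204
Area = |Σ|/2 = 102.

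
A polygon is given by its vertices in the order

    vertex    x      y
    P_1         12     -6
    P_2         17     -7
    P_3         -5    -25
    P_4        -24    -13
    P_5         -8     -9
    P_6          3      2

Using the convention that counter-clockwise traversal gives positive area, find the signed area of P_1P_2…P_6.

Apply the shoelace (surveyor's) formula: 2A = Σ (x_i·y_{i+1} − x_{i+1}·y_i), indices taken mod 6.
P_1→P_2: (12)(-7) − (17)(-6) = 18
P_2→P_3: (17)(-25) − (-5)(-7) = -460
P_3→P_4: (-5)(-13) − (-24)(-25) = -535
P_4→P_5: (-24)(-9) − (-8)(-13) = 112
P_5→P_6: (-8)(2) − (3)(-9) = 11
P_6→P_1: (3)(-6) − (12)(2) = -42
Σ = -896
Signed area = Σ/2 = -448 (negative ⇒ clockwise traversal).

-448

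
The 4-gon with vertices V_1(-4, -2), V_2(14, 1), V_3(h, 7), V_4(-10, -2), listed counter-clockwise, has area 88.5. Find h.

The doubled signed area Σ (x_i y_{i+1} − x_{i+1} y_i) is linear in h.
With h=0 it equals 204; the coefficient of h is -3 (from the two edges through V_3).
So -3·h + 204 = 2·88.5 = 177 ⇒ h = 9.

9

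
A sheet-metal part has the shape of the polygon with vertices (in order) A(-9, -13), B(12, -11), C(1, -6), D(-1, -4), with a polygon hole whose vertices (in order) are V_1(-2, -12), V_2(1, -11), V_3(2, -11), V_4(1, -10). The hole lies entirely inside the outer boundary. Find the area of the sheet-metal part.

Outer boundary:
Apply the surveyor's formula: 2A = Σ (x_i·y_{i+1} − x_{i+1}·y_i), indices taken mod 4.
Σ = (255) + (-61) + (-10) + (-23) = 161
Area = |Σ|/2 = 80.5.
Hole:
Apply the shoelace formula: 2A = Σ (x_i·y_{i+1} − x_{i+1}·y_i), indices taken mod 4.
V_1→V_2: (-2)(-11) − (1)(-12) = 34
V_2→V_3: (1)(-11) − (2)(-11) = 11
V_3→V_4: (2)(-10) − (1)(-11) = -9
V_4→V_1: (1)(-12) − (-2)(-10) = -32
Σ = 4
Area = |Σ|/2 = 2.
Net area = 80.5 − 2 = 78.5.

78.5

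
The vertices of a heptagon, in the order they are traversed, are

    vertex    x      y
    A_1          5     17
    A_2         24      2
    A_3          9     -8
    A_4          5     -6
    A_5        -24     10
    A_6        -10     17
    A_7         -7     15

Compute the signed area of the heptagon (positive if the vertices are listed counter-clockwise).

-624.5

Cross-terms: -398, -210, -14, -94, -308, -31, -194  ⇒  Σ = -1249
Signed area = Σ/2 = -624.5 (negative ⇒ clockwise traversal).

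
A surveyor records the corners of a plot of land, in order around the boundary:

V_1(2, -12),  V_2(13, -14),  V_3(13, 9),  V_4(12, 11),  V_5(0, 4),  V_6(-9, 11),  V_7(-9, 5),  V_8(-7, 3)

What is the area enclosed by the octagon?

343

Σ = (128) + (299) + (35) + (48) + (36) + (54) + (8) + (78) = 686
Area = |Σ|/2 = 343.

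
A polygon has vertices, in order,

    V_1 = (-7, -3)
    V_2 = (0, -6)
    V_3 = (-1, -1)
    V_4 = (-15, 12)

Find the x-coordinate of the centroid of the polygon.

Apply the shoelace (surveyor's) formula. First the cross-terms c_i = x_i·y_{i+1} − x_{i+1}·y_i:
  42, -6, -27, 129  ⇒  2A = 138, A = 69.
Then Σ (x_i + x_{i+1})·c_i = -2694, so x̄ = -2694 / (6·69) = -449/69.

-449/69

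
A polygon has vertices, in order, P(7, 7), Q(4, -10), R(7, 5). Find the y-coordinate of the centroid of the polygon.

2/3

Apply the shoelace formula. First the cross-terms c_i = x_i·y_{i+1} − x_{i+1}·y_i:
  -98, 90, 14  ⇒  2A = 6, A = 3.
Then Σ (y_i + y_{i+1})·c_i = 12, so ȳ = 12 / (6·3) = 2/3.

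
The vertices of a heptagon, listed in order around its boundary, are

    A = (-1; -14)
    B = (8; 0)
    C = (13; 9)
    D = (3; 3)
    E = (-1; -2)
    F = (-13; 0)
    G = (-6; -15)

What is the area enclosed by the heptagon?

Σ = (112) + (72) + (12) + (-3) + (-26) + (195) + (69) = 431
Area = |Σ|/2 = 215.5.

215.5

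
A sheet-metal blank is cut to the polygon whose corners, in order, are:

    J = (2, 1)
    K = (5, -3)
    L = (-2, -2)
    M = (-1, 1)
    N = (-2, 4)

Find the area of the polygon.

Σ = (-11) + (-16) + (-4) + (-2) + (-10) = -43
Area = |Σ|/2 = 21.5.

21.5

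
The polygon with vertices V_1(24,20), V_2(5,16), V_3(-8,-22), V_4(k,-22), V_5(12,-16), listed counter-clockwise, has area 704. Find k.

Write out the shoelace sum; only the two edges meeting at V_4 involve k:
2·Area = [((-8)·(-22) − k·(-22)) + (k·(-16) − 12·(-22))] + 926
       = 6·k + 1366 = 1408
⇒ k = 7.

7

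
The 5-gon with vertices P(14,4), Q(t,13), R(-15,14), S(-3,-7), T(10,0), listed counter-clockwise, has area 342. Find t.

5

The doubled signed area Σ (x_i y_{i+1} − x_{i+1} y_i) is linear in t.
With t=0 it equals 634; the coefficient of t is 10 (from the two edges through Q).
So 10·t + 634 = 2·342 = 684 ⇒ t = 5.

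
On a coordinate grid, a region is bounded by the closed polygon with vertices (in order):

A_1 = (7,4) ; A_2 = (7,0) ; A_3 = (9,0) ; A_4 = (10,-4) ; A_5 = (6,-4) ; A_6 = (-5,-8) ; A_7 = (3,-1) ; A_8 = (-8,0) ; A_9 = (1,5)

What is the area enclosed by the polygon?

Σ = (-28) + (0) + (-36) + (-16) + (-68) + (29) + (-8) + (-40) + (-31) = -198
Area = |Σ|/2 = 99.

99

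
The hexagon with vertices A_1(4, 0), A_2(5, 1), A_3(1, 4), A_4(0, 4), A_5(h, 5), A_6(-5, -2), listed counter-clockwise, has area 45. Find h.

The doubled signed area Σ (x_i y_{i+1} − x_{i+1} y_i) is linear in h.
With h=0 it equals 60; the coefficient of h is -6 (from the two edges through A_5).
So -6·h + 60 = 2·45 = 90 ⇒ h = -5.

-5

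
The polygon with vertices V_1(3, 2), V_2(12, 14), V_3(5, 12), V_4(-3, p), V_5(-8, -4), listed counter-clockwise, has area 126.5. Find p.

9

Write out the shoelace sum; only the two edges meeting at V_4 involve p:
2·Area = [(5·p − (-3)·12) + ((-3)·(-4) − (-8)·p)] + 88
       = 13·p + 136 = 253
⇒ p = 9.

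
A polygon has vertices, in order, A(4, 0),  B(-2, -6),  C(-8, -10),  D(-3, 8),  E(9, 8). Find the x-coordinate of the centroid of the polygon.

-1/3

Apply the shoelace (surveyor's) formula. First the cross-terms c_i = x_i·y_{i+1} − x_{i+1}·y_i:
  -24, -28, -94, -96, -32  ⇒  2A = -274, A = -137.
Then Σ (x_i + x_{i+1})·c_i = 274, so x̄ = 274 / (6·(-137)) = -1/3.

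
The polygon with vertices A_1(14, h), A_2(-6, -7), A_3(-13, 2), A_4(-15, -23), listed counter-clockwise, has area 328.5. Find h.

The doubled signed area Σ (x_i y_{i+1} − x_{i+1} y_i) is linear in h.
With h=0 it equals 450; the coefficient of h is -9 (from the two edges through A_1).
So -9·h + 450 = 2·328.5 = 657 ⇒ h = -23.

-23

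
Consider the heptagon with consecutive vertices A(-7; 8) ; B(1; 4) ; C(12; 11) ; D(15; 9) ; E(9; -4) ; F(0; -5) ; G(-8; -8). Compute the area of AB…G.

Cross-terms: -36, -37, -57, -141, -45, -40, -120  ⇒  Σ = -476
Area = |Σ|/2 = 238.

238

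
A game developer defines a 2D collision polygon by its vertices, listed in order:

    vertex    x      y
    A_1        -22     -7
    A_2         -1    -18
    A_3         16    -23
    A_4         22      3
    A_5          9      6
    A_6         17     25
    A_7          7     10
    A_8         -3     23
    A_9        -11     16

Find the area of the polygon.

A_1→A_2: (-22)(-18) − (-1)(-7) = 389
A_2→A_3: (-1)(-23) − (16)(-18) = 311
A_3→A_4: (16)(3) − (22)(-23) = 554
A_4→A_5: (22)(6) − (9)(3) = 105
A_5→A_6: (9)(25) − (17)(6) = 123
A_6→A_7: (17)(10) − (7)(25) = -5
A_7→A_8: (7)(23) − (-3)(10) = 191
A_8→A_9: (-3)(16) − (-11)(23) = 205
A_9→A_1: (-11)(-7) − (-22)(16) = 429
Σ = 2302
Area = |Σ|/2 = 1151.

1151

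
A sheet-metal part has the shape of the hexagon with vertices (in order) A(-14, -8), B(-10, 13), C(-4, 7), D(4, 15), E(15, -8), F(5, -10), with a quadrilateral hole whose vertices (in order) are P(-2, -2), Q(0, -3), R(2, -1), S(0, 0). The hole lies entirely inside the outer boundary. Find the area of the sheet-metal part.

Outer boundary:
Apply Gauss's area formula: 2A = Σ (x_i·y_{i+1} − x_{i+1}·y_i), indices taken mod 6.
A→B: (-14)(13) − (-10)(-8) = -262
B→C: (-10)(7) − (-4)(13) = -18
C→D: (-4)(15) − (4)(7) = -88
D→E: (4)(-8) − (15)(15) = -257
E→F: (15)(-10) − (5)(-8) = -110
F→A: (5)(-8) − (-14)(-10) = -180
Σ = -915
Area = |Σ|/2 = 457.5.
Hole:
Apply Gauss's area formula: 2A = Σ (x_i·y_{i+1} − x_{i+1}·y_i), indices taken mod 4.
Cross-terms: 6, 6, 0, 0  ⇒  Σ = 12
Area = |Σ|/2 = 6.
Net area = 457.5 − 6 = 451.5.

451.5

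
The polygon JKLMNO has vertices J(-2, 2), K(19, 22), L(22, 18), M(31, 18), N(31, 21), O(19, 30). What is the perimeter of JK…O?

|JK| = √((21)² + (20)²) = √841 = 29
|KL| = √((3)² + (-4)²) = √25 = 5
|LM| = √((9)² + (0)²) = √81 = 9
|MN| = √((0)² + (3)²) = √9 = 3
|NO| = √((-12)² + (9)²) = √225 = 15
|OJ| = √((-21)² + (-28)²) = √1225 = 35
Perimeter = 29 + 5 + 9 + 3 + 15 + 35 = 96.

96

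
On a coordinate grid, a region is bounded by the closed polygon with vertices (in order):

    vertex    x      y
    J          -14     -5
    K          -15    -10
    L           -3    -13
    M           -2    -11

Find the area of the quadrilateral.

46.5

Σ = (65) + (165) + (7) + (-144) = 93
Area = |Σ|/2 = 46.5.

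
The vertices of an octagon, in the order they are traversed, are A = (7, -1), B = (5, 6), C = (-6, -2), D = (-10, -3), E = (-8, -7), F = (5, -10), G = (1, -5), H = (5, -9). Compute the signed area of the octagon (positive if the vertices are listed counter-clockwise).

145.5

Apply Gauss's area formula: 2A = Σ (x_i·y_{i+1} − x_{i+1}·y_i), indices taken mod 8.
A→B: (7)(6) − (5)(-1) = 47
B→C: (5)(-2) − (-6)(6) = 26
C→D: (-6)(-3) − (-10)(-2) = -2
D→E: (-10)(-7) − (-8)(-3) = 46
E→F: (-8)(-10) − (5)(-7) = 115
F→G: (5)(-5) − (1)(-10) = -15
G→H: (1)(-9) − (5)(-5) = 16
H→A: (5)(-1) − (7)(-9) = 58
Σ = 291
Signed area = Σ/2 = 145.5 (positive ⇒ counter-clockwise traversal).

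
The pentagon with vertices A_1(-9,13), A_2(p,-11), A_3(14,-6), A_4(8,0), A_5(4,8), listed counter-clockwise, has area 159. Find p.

9

The doubled signed area Σ (x_i y_{i+1} − x_{i+1} y_i) is linear in p.
With p=0 it equals 489; the coefficient of p is -19 (from the two edges through A_2).
So -19·p + 489 = 2·159 = 318 ⇒ p = 9.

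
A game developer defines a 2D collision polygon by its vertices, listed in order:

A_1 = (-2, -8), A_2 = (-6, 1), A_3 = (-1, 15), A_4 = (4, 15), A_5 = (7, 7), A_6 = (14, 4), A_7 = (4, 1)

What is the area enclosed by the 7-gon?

Apply the shoelace formula: 2A = Σ (x_i·y_{i+1} − x_{i+1}·y_i), indices taken mod 7.
Σ = (-50) + (-89) + (-75) + (-77) + (-70) + (-2) + (-30) = -393
Area = |Σ|/2 = 196.5.

196.5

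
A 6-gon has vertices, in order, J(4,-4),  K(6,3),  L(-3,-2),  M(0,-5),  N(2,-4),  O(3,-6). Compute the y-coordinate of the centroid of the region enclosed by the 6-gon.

-59/35

Apply Gauss's area formula. First the cross-terms c_i = x_i·y_{i+1} − x_{i+1}·y_i:
  36, -3, 15, 10, 0, 12  ⇒  2A = 70, A = 35.
Then Σ (y_i + y_{i+1})·c_i = -354, so ȳ = -354 / (6·35) = -59/35.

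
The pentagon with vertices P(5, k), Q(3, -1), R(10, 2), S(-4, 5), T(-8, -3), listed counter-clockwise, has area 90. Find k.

-4

The doubled signed area Σ (x_i y_{i+1} − x_{i+1} y_i) is linear in k.
With k=0 it equals 136; the coefficient of k is -11 (from the two edges through P).
So -11·k + 136 = 2·90 = 180 ⇒ k = -4.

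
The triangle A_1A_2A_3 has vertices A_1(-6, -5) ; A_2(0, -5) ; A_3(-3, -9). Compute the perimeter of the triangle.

16

|A_1A_2| = √((6)² + (0)²) = √36 = 6
|A_2A_3| = √((-3)² + (-4)²) = √25 = 5
|A_3A_1| = √((-3)² + (4)²) = √25 = 5
Perimeter = 6 + 5 + 5 = 16.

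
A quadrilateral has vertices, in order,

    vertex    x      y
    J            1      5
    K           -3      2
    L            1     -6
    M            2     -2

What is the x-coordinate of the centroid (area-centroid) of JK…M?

Apply the shoelace (surveyor's) formula. First the cross-terms c_i = x_i·y_{i+1} − x_{i+1}·y_i:
  17, 16, 10, 12  ⇒  2A = 55, A = 27.5.
Then Σ (x_i + x_{i+1})·c_i = 0, so x̄ = 0 / (6·27.5) = 0.

0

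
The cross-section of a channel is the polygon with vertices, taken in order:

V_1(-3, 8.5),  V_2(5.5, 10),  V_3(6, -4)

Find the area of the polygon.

Cross-terms: -76.75, -82, 39  ⇒  Σ = -119.75
Area = |Σ|/2 = 59.875.

59.875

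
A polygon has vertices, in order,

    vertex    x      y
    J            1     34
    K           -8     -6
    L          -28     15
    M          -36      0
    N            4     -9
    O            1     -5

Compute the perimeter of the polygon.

|JK| = √((-9)² + (-40)²) = √1681 = 41
|KL| = √((-20)² + (21)²) = √841 = 29
|LM| = √((-8)² + (-15)²) = √289 = 17
|MN| = √((40)² + (-9)²) = √1681 = 41
|NO| = √((-3)² + (4)²) = √25 = 5
|OJ| = √((0)² + (39)²) = √1521 = 39
Perimeter = 41 + 29 + 17 + 41 + 5 + 39 = 172.

172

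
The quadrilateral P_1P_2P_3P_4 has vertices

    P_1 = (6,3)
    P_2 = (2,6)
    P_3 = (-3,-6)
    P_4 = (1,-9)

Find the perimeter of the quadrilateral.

|P_1P_2| = √((-4)² + (3)²) = √25 = 5
|P_2P_3| = √((-5)² + (-12)²) = √169 = 13
|P_3P_4| = √((4)² + (-3)²) = √25 = 5
|P_4P_1| = √((5)² + (12)²) = √169 = 13
Perimeter = 5 + 13 + 5 + 13 = 36.

36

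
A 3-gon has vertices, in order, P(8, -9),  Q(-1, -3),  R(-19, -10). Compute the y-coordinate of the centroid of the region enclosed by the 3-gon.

Apply Gauss's area formula. First the cross-terms c_i = x_i·y_{i+1} − x_{i+1}·y_i:
  -33, -47, 251  ⇒  2A = 171, A = 85.5.
Then Σ (y_i + y_{i+1})·c_i = -3762, so ȳ = -3762 / (6·85.5) = -22/3.

-22/3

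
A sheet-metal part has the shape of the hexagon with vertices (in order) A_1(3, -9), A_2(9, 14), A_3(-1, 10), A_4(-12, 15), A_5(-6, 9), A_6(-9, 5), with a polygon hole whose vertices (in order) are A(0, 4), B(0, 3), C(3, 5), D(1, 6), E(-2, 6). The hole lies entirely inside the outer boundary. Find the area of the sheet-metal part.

Outer boundary:
Cross-terms: 123, 104, 105, -18, 51, 66  ⇒  Σ = 431
Area = |Σ|/2 = 215.5.
Hole:
Apply the shoelace formula: 2A = Σ (x_i·y_{i+1} − x_{i+1}·y_i), indices taken mod 5.
A→B: (0)(3) − (0)(4) = 0
B→C: (0)(5) − (3)(3) = -9
C→D: (3)(6) − (1)(5) = 13
D→E: (1)(6) − (-2)(6) = 18
E→A: (-2)(4) − (0)(6) = -8
Σ = 14
Area = |Σ|/2 = 7.
Net area = 215.5 − 7 = 208.5.

208.5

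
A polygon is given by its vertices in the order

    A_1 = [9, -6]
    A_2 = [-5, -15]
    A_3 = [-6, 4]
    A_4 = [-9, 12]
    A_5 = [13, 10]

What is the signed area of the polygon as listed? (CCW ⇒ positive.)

Apply the shoelace formula: 2A = Σ (x_i·y_{i+1} − x_{i+1}·y_i), indices taken mod 5.
Σ = (-165) + (-110) + (-36) + (-246) + (-168) = -725
Signed area = Σ/2 = -362.5 (negative ⇒ clockwise traversal).

-362.5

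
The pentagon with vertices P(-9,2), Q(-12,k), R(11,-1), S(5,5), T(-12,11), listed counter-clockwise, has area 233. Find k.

-9

The doubled signed area Σ (x_i y_{i+1} − x_{i+1} y_i) is linear in k.
With k=0 it equals 286; the coefficient of k is -20 (from the two edges through Q).
So -20·k + 286 = 2·233 = 466 ⇒ k = -9.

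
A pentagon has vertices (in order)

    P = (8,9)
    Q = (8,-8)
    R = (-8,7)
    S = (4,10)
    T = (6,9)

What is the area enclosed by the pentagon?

147

Apply Gauss's area formula: 2A = Σ (x_i·y_{i+1} − x_{i+1}·y_i), indices taken mod 5.
Σ = (-136) + (-8) + (-108) + (-24) + (-18) = -294
Area = |Σ|/2 = 147.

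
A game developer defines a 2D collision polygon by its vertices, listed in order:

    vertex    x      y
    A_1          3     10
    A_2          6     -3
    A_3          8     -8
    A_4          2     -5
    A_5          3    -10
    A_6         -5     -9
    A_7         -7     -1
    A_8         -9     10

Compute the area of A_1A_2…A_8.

Apply the surveyor's formula: 2A = Σ (x_i·y_{i+1} − x_{i+1}·y_i), indices taken mod 8.
Cross-terms: -69, -24, -24, -5, -77, -58, -79, -120  ⇒  Σ = -456
Area = |Σ|/2 = 228.

228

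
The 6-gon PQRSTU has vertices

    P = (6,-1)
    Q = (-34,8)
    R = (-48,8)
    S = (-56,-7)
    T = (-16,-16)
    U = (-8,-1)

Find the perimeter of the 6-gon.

|PQ| = √((-40)² + (9)²) = √1681 = 41
|QR| = √((-14)² + (0)²) = √196 = 14
|RS| = √((-8)² + (-15)²) = √289 = 17
|ST| = √((40)² + (-9)²) = √1681 = 41
|TU| = √((8)² + (15)²) = √289 = 17
|UP| = √((14)² + (0)²) = √196 = 14
Perimeter = 41 + 14 + 17 + 41 + 17 + 14 = 144.

144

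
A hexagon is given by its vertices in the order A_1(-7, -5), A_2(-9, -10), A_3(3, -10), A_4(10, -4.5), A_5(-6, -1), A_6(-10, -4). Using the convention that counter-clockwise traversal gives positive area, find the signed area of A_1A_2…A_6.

115.25

Σ = (25) + (120) + (86.5) + (-37) + (14) + (22) = 230.5
Signed area = Σ/2 = 115.25 (positive ⇒ counter-clockwise traversal).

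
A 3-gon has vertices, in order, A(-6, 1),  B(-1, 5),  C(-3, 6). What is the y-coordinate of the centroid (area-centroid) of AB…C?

4

Apply the shoelace formula. First the cross-terms c_i = x_i·y_{i+1} − x_{i+1}·y_i:
  -29, 9, 33  ⇒  2A = 13, A = 6.5.
Then Σ (y_i + y_{i+1})·c_i = 156, so ȳ = 156 / (6·6.5) = 4.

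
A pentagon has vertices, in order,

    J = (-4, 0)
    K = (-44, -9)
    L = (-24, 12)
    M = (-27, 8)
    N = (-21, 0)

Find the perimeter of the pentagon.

102

|JK| = √((-40)² + (-9)²) = √1681 = 41
|KL| = √((20)² + (21)²) = √841 = 29
|LM| = √((-3)² + (-4)²) = √25 = 5
|MN| = √((6)² + (-8)²) = √100 = 10
|NJ| = √((17)² + (0)²) = √289 = 17
Perimeter = 41 + 29 + 5 + 10 + 17 = 102.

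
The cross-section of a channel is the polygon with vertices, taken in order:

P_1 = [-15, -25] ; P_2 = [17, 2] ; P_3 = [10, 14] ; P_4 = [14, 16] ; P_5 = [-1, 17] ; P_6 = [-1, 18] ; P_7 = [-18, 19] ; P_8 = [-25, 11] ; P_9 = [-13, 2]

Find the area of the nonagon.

P_1→P_2: (-15)(2) − (17)(-25) = 395
P_2→P_3: (17)(14) − (10)(2) = 218
P_3→P_4: (10)(16) − (14)(14) = -36
P_4→P_5: (14)(17) − (-1)(16) = 254
P_5→P_6: (-1)(18) − (-1)(17) = -1
P_6→P_7: (-1)(19) − (-18)(18) = 305
P_7→P_8: (-18)(11) − (-25)(19) = 277
P_8→P_9: (-25)(2) − (-13)(11) = 93
P_9→P_1: (-13)(-25) − (-15)(2) = 355
Σ = 1860
Area = |Σ|/2 = 930.

930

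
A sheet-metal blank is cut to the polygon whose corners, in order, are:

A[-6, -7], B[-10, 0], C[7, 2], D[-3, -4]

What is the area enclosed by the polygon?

57.5

Apply the shoelace formula: 2A = Σ (x_i·y_{i+1} − x_{i+1}·y_i), indices taken mod 4.
A→B: (-6)(0) − (-10)(-7) = -70
B→C: (-10)(2) − (7)(0) = -20
C→D: (7)(-4) − (-3)(2) = -22
D→A: (-3)(-7) − (-6)(-4) = -3
Σ = -115
Area = |Σ|/2 = 57.5.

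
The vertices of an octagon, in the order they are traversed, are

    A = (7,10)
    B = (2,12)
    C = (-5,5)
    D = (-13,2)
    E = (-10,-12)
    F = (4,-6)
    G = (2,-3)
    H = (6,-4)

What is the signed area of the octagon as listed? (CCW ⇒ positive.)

285.5

A→B: (7)(12) − (2)(10) = 64
B→C: (2)(5) − (-5)(12) = 70
C→D: (-5)(2) − (-13)(5) = 55
D→E: (-13)(-12) − (-10)(2) = 176
E→F: (-10)(-6) − (4)(-12) = 108
F→G: (4)(-3) − (2)(-6) = 0
G→H: (2)(-4) − (6)(-3) = 10
H→A: (6)(10) − (7)(-4) = 88
Σ = 571
Signed area = Σ/2 = 285.5 (positive ⇒ counter-clockwise traversal).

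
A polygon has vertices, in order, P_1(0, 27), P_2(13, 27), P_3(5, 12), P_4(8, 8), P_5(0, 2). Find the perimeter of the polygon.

70

|P_1P_2| = √((13)² + (0)²) = √169 = 13
|P_2P_3| = √((-8)² + (-15)²) = √289 = 17
|P_3P_4| = √((3)² + (-4)²) = √25 = 5
|P_4P_5| = √((-8)² + (-6)²) = √100 = 10
|P_5P_1| = √((0)² + (25)²) = √625 = 25
Perimeter = 13 + 17 + 5 + 10 + 25 = 70.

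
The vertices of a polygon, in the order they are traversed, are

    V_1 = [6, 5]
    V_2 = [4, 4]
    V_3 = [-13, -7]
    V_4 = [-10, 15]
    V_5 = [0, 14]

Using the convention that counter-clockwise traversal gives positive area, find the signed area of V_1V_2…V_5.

-230.5

V_1→V_2: (6)(4) − (4)(5) = 4
V_2→V_3: (4)(-7) − (-13)(4) = 24
V_3→V_4: (-13)(15) − (-10)(-7) = -265
V_4→V_5: (-10)(14) − (0)(15) = -140
V_5→V_1: (0)(5) − (6)(14) = -84
Σ = -461
Signed area = Σ/2 = -230.5 (negative ⇒ clockwise traversal).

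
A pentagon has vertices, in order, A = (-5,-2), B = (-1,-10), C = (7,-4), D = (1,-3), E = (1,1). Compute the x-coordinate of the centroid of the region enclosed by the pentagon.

1/21

Apply the surveyor's formula. First the cross-terms c_i = x_i·y_{i+1} − x_{i+1}·y_i:
  48, 74, -17, 4, 3  ⇒  2A = 112, A = 56.
Then Σ (x_i + x_{i+1})·c_i = 16, so x̄ = 16 / (6·56) = 1/21.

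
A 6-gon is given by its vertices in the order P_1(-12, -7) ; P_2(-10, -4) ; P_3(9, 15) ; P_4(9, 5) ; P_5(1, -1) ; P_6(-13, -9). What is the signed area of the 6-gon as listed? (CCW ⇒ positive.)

Apply the shoelace formula: 2A = Σ (x_i·y_{i+1} − x_{i+1}·y_i), indices taken mod 6.
Σ = (-22) + (-114) + (-90) + (-14) + (-22) + (-17) = -279
Signed area = Σ/2 = -139.5 (negative ⇒ clockwise traversal).

-139.5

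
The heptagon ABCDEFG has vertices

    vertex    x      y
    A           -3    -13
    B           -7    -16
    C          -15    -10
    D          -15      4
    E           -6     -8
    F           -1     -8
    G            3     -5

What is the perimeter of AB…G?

|AB| = √((-4)² + (-3)²) = √25 = 5
|BC| = √((-8)² + (6)²) = √100 = 10
|CD| = √((0)² + (14)²) = √196 = 14
|DE| = √((9)² + (-12)²) = √225 = 15
|EF| = √((5)² + (0)²) = √25 = 5
|FG| = √((4)² + (3)²) = √25 = 5
|GA| = √((-6)² + (-8)²) = √100 = 10
Perimeter = 5 + 10 + 14 + 15 + 5 + 5 + 10 = 64.

64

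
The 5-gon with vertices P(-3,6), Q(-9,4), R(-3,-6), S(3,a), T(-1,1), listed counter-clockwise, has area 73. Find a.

The doubled signed area Σ (x_i y_{i+1} − x_{i+1} y_i) is linear in a.
With a=0 it equals 126; the coefficient of a is -2 (from the two edges through S).
So -2·a + 126 = 2·73 = 146 ⇒ a = -10.

-10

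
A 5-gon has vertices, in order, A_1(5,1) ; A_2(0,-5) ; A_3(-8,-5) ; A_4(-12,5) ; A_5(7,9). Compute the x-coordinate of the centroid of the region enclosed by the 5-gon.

-409/173

Apply the surveyor's formula. First the cross-terms c_i = x_i·y_{i+1} − x_{i+1}·y_i:
  -25, -40, -100, -143, -38  ⇒  2A = -346, A = -173.
Then Σ (x_i + x_{i+1})·c_i = 2454, so x̄ = 2454 / (6·(-173)) = -409/173.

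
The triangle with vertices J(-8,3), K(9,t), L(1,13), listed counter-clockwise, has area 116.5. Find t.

Write out the shoelace sum; only the two edges meeting at K involve t:
2·Area = [((-8)·t − 9·3) + (9·13 − 1·t)] + 107
       = -9·t + 197 = 233
⇒ t = -4.

-4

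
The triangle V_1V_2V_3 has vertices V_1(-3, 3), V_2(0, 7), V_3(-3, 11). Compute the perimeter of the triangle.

|V_1V_2| = √((3)² + (4)²) = √25 = 5
|V_2V_3| = √((-3)² + (4)²) = √25 = 5
|V_3V_1| = √((0)² + (-8)²) = √64 = 8
Perimeter = 5 + 5 + 8 = 18.

18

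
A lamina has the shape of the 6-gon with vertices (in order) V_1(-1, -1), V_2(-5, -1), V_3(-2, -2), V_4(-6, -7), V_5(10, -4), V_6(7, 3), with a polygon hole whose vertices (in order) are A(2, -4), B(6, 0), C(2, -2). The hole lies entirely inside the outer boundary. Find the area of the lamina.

73

Outer boundary:
Σ = (-4) + (8) + (2) + (94) + (58) + (-4) = 154
Area = |Σ|/2 = 77.
Hole:
Σ = (24) + (-12) + (-4) = 8
Area = |Σ|/2 = 4.
Net area = 77 − 4 = 73.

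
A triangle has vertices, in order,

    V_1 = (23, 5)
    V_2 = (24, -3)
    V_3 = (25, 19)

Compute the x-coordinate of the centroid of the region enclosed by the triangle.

Apply Gauss's area formula. First the cross-terms c_i = x_i·y_{i+1} − x_{i+1}·y_i:
  -189, 531, -312  ⇒  2A = 30, A = 15.
Then Σ (x_i + x_{i+1})·c_i = 2160, so x̄ = 2160 / (6·15) = 24.

24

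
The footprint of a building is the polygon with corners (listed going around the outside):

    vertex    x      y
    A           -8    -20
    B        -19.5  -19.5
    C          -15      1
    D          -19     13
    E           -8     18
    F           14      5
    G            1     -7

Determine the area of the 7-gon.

715.5

Σ = (-234) + (-312) + (-176) + (-238) + (-292) + (-103) + (-76) = -1431
Area = |Σ|/2 = 715.5.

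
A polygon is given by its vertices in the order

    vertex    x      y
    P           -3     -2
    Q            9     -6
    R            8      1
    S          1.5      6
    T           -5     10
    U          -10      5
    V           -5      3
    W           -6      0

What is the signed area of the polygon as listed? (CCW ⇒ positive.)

142.25

Cross-terms: 36, 57, 46.5, 45, 75, -5, 18, 12  ⇒  Σ = 284.5
Signed area = Σ/2 = 142.25 (positive ⇒ counter-clockwise traversal).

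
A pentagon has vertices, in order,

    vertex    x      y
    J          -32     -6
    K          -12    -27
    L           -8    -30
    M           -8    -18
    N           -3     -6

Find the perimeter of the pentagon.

88

|JK| = √((20)² + (-21)²) = √841 = 29
|KL| = √((4)² + (-3)²) = √25 = 5
|LM| = √((0)² + (12)²) = √144 = 12
|MN| = √((5)² + (12)²) = √169 = 13
|NJ| = √((-29)² + (0)²) = √841 = 29
Perimeter = 29 + 5 + 12 + 13 + 29 = 88.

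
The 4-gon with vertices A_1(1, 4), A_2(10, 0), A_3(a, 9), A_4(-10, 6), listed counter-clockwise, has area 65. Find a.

6

The doubled signed area Σ (x_i y_{i+1} − x_{i+1} y_i) is linear in a.
With a=0 it equals 94; the coefficient of a is 6 (from the two edges through A_3).
So 6·a + 94 = 2·65 = 130 ⇒ a = 6.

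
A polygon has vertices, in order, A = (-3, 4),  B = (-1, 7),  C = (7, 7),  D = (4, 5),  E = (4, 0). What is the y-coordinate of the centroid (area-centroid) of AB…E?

923/210

Apply the shoelace formula. First the cross-terms c_i = x_i·y_{i+1} − x_{i+1}·y_i:
  -17, -56, 7, -20, 16  ⇒  2A = -70, A = -35.
Then Σ (y_i + y_{i+1})·c_i = -923, so ȳ = -923 / (6·(-35)) = 923/210.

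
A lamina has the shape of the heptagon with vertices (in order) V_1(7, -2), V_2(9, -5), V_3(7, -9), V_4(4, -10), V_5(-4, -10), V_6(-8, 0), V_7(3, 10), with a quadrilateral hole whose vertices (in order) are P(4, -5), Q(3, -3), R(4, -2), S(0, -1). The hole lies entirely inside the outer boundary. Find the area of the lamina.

202

Outer boundary:
V_1→V_2: (7)(-5) − (9)(-2) = -17
V_2→V_3: (9)(-9) − (7)(-5) = -46
V_3→V_4: (7)(-10) − (4)(-9) = -34
V_4→V_5: (4)(-10) − (-4)(-10) = -80
V_5→V_6: (-4)(0) − (-8)(-10) = -80
V_6→V_7: (-8)(10) − (3)(0) = -80
V_7→V_1: (3)(-2) − (7)(10) = -76
Σ = -413
Area = |Σ|/2 = 206.5.
Hole:
P→Q: (4)(-3) − (3)(-5) = 3
Q→R: (3)(-2) − (4)(-3) = 6
R→S: (4)(-1) − (0)(-2) = -4
S→P: (0)(-5) − (4)(-1) = 4
Σ = 9
Area = |Σ|/2 = 4.5.
Net area = 206.5 − 4.5 = 202.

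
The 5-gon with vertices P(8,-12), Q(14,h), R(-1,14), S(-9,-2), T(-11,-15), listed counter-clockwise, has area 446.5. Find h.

4

The doubled signed area Σ (x_i y_{i+1} − x_{i+1} y_i) is linear in h.
With h=0 it equals 857; the coefficient of h is 9 (from the two edges through Q).
So 9·h + 857 = 2·446.5 = 893 ⇒ h = 4.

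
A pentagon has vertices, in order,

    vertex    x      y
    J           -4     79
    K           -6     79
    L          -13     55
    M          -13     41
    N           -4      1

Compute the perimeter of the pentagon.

160

|JK| = √((-2)² + (0)²) = √4 = 2
|KL| = √((-7)² + (-24)²) = √625 = 25
|LM| = √((0)² + (-14)²) = √196 = 14
|MN| = √((9)² + (-40)²) = √1681 = 41
|NJ| = √((0)² + (78)²) = √6084 = 78
Perimeter = 2 + 25 + 14 + 41 + 78 = 160.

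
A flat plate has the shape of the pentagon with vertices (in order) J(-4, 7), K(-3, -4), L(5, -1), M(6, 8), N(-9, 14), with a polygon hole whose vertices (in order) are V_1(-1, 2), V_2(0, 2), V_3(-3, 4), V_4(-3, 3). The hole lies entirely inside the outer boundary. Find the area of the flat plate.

125.5

Outer boundary:
Apply the shoelace (surveyor's) formula: 2A = Σ (x_i·y_{i+1} − x_{i+1}·y_i), indices taken mod 5.
Σ = (37) + (23) + (46) + (156) + (-7) = 255
Area = |Σ|/2 = 127.5.
Hole:
Apply Gauss's area formula: 2A = Σ (x_i·y_{i+1} − x_{i+1}·y_i), indices taken mod 4.
Σ = (-2) + (6) + (3) + (-3) = 4
Area = |Σ|/2 = 2.
Net area = 127.5 − 2 = 125.5.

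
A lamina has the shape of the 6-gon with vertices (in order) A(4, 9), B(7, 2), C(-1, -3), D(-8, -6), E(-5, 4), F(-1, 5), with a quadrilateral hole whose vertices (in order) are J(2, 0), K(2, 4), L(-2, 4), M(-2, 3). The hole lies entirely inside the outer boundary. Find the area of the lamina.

Outer boundary:
Apply the shoelace formula: 2A = Σ (x_i·y_{i+1} − x_{i+1}·y_i), indices taken mod 6.
A→B: (4)(2) − (7)(9) = -55
B→C: (7)(-3) − (-1)(2) = -19
C→D: (-1)(-6) − (-8)(-3) = -18
D→E: (-8)(4) − (-5)(-6) = -62
E→F: (-5)(5) − (-1)(4) = -21
F→A: (-1)(9) − (4)(5) = -29
Σ = -204
Area = |Σ|/2 = 102.
Hole:
J→K: (2)(4) − (2)(0) = 8
K→L: (2)(4) − (-2)(4) = 16
L→M: (-2)(3) − (-2)(4) = 2
M→J: (-2)(0) − (2)(3) = -6
Σ = 20
Area = |Σ|/2 = 10.
Net area = 102 − 10 = 92.

92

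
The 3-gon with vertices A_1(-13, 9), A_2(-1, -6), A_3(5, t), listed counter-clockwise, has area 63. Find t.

Write out the shoelace sum; only the two edges meeting at A_3 involve t:
2·Area = [((-1)·t − 5·(-6)) + (5·9 − (-13)·t)] + 87
       = 12·t + 162 = 126
⇒ t = -3.

-3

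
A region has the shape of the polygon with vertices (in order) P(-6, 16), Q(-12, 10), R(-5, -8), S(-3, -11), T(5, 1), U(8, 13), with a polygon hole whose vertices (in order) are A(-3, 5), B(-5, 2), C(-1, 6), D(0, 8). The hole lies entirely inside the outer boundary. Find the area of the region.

308.5

Outer boundary:
Apply the shoelace formula: 2A = Σ (x_i·y_{i+1} − x_{i+1}·y_i), indices taken mod 6.
Σ = (132) + (146) + (31) + (52) + (57) + (206) = 624
Area = |Σ|/2 = 312.
Hole:
Σ = (19) + (-28) + (-8) + (24) = 7
Area = |Σ|/2 = 3.5.
Net area = 312 − 3.5 = 308.5.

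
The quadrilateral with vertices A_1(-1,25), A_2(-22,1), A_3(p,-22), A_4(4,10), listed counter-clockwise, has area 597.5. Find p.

Write out the shoelace sum; only the two edges meeting at A_3 involve p:
2·Area = [((-22)·(-22) − p·1) + (p·10 − 4·(-22))] + 659
       = 9·p + 1231 = 1195
⇒ p = -4.

-4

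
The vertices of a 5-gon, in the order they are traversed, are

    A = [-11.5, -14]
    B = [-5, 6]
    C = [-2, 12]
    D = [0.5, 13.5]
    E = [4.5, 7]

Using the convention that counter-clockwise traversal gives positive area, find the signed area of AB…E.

Σ = (-139) + (-48) + (-33) + (-57.25) + (17.5) = -259.75
Signed area = Σ/2 = -129.875 (negative ⇒ clockwise traversal).

-129.875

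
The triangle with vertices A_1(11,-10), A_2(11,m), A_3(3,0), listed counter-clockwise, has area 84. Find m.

Write out the shoelace sum; only the two edges meeting at A_2 involve m:
2·Area = [(11·m − 11·(-10)) + (11·0 − 3·m)] + -30
       = 8·m + 80 = 168
⇒ m = 11.

11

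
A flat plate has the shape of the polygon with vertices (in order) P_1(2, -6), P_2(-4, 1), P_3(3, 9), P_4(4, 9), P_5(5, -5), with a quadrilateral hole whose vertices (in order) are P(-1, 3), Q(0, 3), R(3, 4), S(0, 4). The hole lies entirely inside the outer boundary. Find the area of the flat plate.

75.5

Outer boundary:
Σ = (-22) + (-39) + (-9) + (-65) + (-20) = -155
Area = |Σ|/2 = 77.5.
Hole:
Apply the shoelace (surveyor's) formula: 2A = Σ (x_i·y_{i+1} − x_{i+1}·y_i), indices taken mod 4.
Σ = (-3) + (-9) + (12) + (4) = 4
Area = |Σ|/2 = 2.
Net area = 77.5 − 2 = 75.5.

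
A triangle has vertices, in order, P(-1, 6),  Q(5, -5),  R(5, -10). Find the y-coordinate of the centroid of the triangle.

-3

Apply the shoelace formula. First the cross-terms c_i = x_i·y_{i+1} − x_{i+1}·y_i:
  -25, -25, 20  ⇒  2A = -30, A = -15.
Then Σ (y_i + y_{i+1})·c_i = 270, so ȳ = 270 / (6·(-15)) = -3.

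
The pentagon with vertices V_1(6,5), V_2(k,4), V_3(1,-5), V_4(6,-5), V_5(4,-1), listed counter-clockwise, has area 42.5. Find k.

Write out the shoelace sum; only the two edges meeting at V_2 involve k:
2·Area = [(6·4 − k·5) + (k·(-5) − 1·4)] + 65
       = -10·k + 85 = 85
⇒ k = 0.

0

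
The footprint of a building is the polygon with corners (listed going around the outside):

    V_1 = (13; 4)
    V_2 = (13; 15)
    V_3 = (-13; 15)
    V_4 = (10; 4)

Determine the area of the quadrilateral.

159.5

Apply Gauss's area formula: 2A = Σ (x_i·y_{i+1} − x_{i+1}·y_i), indices taken mod 4.
Σ = (143) + (390) + (-202) + (-12) = 319
Area = |Σ|/2 = 159.5.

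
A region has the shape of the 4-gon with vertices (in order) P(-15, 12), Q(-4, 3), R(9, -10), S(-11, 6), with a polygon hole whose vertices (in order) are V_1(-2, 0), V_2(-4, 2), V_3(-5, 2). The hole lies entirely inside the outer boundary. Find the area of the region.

40

Outer boundary:
Apply the surveyor's formula: 2A = Σ (x_i·y_{i+1} − x_{i+1}·y_i), indices taken mod 4.
P→Q: (-15)(3) − (-4)(12) = 3
Q→R: (-4)(-10) − (9)(3) = 13
R→S: (9)(6) − (-11)(-10) = -56
S→P: (-11)(12) − (-15)(6) = -42
Σ = -82
Area = |Σ|/2 = 41.
Hole:
Apply Gauss's area formula: 2A = Σ (x_i·y_{i+1} − x_{i+1}·y_i), indices taken mod 3.
Σ = (-4) + (2) + (4) = 2
Area = |Σ|/2 = 1.
Net area = 41 − 1 = 40.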